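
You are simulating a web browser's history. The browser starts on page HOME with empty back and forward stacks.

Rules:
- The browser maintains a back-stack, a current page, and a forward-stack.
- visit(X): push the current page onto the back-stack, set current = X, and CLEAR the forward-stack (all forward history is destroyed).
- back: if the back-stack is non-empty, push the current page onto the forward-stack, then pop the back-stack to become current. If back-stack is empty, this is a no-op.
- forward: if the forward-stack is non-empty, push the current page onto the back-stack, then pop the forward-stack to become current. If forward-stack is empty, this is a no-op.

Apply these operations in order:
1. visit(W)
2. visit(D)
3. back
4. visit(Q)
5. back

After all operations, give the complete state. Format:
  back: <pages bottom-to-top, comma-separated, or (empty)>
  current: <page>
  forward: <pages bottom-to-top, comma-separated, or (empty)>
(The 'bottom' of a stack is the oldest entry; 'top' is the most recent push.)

After 1 (visit(W)): cur=W back=1 fwd=0
After 2 (visit(D)): cur=D back=2 fwd=0
After 3 (back): cur=W back=1 fwd=1
After 4 (visit(Q)): cur=Q back=2 fwd=0
After 5 (back): cur=W back=1 fwd=1

Answer: back: HOME
current: W
forward: Q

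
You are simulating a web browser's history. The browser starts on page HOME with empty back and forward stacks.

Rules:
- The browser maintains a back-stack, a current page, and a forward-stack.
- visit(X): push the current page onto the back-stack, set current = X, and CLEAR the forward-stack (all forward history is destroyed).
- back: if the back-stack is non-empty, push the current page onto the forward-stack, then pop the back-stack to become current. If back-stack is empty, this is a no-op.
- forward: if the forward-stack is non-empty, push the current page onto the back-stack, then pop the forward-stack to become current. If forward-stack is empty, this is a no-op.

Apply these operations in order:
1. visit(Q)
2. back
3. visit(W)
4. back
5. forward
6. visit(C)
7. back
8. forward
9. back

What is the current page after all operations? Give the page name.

Answer: W

Derivation:
After 1 (visit(Q)): cur=Q back=1 fwd=0
After 2 (back): cur=HOME back=0 fwd=1
After 3 (visit(W)): cur=W back=1 fwd=0
After 4 (back): cur=HOME back=0 fwd=1
After 5 (forward): cur=W back=1 fwd=0
After 6 (visit(C)): cur=C back=2 fwd=0
After 7 (back): cur=W back=1 fwd=1
After 8 (forward): cur=C back=2 fwd=0
After 9 (back): cur=W back=1 fwd=1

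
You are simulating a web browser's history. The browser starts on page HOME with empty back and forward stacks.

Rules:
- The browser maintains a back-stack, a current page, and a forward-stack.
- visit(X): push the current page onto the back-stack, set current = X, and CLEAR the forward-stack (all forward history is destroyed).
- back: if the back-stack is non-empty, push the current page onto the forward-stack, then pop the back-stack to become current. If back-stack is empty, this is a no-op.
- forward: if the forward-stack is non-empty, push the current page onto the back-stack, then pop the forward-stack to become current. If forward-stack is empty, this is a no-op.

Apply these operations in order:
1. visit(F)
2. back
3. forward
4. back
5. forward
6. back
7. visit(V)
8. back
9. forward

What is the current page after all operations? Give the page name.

After 1 (visit(F)): cur=F back=1 fwd=0
After 2 (back): cur=HOME back=0 fwd=1
After 3 (forward): cur=F back=1 fwd=0
After 4 (back): cur=HOME back=0 fwd=1
After 5 (forward): cur=F back=1 fwd=0
After 6 (back): cur=HOME back=0 fwd=1
After 7 (visit(V)): cur=V back=1 fwd=0
After 8 (back): cur=HOME back=0 fwd=1
After 9 (forward): cur=V back=1 fwd=0

Answer: V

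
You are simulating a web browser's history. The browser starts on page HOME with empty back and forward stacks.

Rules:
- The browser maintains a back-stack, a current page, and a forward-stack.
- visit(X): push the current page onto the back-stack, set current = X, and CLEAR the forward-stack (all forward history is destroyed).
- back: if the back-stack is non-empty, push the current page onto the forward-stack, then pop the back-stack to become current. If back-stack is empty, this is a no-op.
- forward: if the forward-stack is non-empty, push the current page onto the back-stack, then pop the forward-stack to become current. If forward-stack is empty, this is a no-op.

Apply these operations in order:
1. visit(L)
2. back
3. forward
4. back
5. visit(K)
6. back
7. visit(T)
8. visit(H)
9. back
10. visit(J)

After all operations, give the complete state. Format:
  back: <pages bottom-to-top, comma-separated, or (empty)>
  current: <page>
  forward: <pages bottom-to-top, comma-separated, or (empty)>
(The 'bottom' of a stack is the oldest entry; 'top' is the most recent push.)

Answer: back: HOME,T
current: J
forward: (empty)

Derivation:
After 1 (visit(L)): cur=L back=1 fwd=0
After 2 (back): cur=HOME back=0 fwd=1
After 3 (forward): cur=L back=1 fwd=0
After 4 (back): cur=HOME back=0 fwd=1
After 5 (visit(K)): cur=K back=1 fwd=0
After 6 (back): cur=HOME back=0 fwd=1
After 7 (visit(T)): cur=T back=1 fwd=0
After 8 (visit(H)): cur=H back=2 fwd=0
After 9 (back): cur=T back=1 fwd=1
After 10 (visit(J)): cur=J back=2 fwd=0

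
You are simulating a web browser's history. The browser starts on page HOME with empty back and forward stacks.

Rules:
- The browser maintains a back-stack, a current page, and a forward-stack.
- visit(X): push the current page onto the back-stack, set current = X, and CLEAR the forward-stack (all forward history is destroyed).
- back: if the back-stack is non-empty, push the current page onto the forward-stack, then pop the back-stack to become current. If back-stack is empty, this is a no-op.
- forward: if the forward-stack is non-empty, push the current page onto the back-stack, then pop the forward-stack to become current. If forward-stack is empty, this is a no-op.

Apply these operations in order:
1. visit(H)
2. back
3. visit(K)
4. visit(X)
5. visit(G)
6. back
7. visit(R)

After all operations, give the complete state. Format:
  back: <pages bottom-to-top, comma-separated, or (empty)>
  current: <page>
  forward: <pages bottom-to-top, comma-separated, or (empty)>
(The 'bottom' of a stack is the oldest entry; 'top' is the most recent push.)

After 1 (visit(H)): cur=H back=1 fwd=0
After 2 (back): cur=HOME back=0 fwd=1
After 3 (visit(K)): cur=K back=1 fwd=0
After 4 (visit(X)): cur=X back=2 fwd=0
After 5 (visit(G)): cur=G back=3 fwd=0
After 6 (back): cur=X back=2 fwd=1
After 7 (visit(R)): cur=R back=3 fwd=0

Answer: back: HOME,K,X
current: R
forward: (empty)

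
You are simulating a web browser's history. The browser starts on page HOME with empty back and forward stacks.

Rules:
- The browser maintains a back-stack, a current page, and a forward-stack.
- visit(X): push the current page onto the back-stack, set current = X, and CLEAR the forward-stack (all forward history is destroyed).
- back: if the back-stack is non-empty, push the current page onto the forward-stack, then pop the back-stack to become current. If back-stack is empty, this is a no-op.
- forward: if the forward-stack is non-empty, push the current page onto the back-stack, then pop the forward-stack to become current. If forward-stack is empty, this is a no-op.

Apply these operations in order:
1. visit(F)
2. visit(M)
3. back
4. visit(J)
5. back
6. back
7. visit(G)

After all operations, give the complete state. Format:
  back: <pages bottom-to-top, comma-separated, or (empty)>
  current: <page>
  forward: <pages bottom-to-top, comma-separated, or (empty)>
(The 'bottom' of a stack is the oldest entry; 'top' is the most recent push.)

After 1 (visit(F)): cur=F back=1 fwd=0
After 2 (visit(M)): cur=M back=2 fwd=0
After 3 (back): cur=F back=1 fwd=1
After 4 (visit(J)): cur=J back=2 fwd=0
After 5 (back): cur=F back=1 fwd=1
After 6 (back): cur=HOME back=0 fwd=2
After 7 (visit(G)): cur=G back=1 fwd=0

Answer: back: HOME
current: G
forward: (empty)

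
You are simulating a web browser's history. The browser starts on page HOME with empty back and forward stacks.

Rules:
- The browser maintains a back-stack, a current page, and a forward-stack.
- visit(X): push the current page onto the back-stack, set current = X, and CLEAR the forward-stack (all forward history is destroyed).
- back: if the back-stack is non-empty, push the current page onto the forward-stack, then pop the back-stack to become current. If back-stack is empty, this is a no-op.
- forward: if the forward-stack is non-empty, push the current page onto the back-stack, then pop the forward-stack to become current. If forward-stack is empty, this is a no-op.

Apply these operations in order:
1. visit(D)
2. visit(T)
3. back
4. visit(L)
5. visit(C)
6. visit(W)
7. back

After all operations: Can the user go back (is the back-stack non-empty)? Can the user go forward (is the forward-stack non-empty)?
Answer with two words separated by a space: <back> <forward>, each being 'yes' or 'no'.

Answer: yes yes

Derivation:
After 1 (visit(D)): cur=D back=1 fwd=0
After 2 (visit(T)): cur=T back=2 fwd=0
After 3 (back): cur=D back=1 fwd=1
After 4 (visit(L)): cur=L back=2 fwd=0
After 5 (visit(C)): cur=C back=3 fwd=0
After 6 (visit(W)): cur=W back=4 fwd=0
After 7 (back): cur=C back=3 fwd=1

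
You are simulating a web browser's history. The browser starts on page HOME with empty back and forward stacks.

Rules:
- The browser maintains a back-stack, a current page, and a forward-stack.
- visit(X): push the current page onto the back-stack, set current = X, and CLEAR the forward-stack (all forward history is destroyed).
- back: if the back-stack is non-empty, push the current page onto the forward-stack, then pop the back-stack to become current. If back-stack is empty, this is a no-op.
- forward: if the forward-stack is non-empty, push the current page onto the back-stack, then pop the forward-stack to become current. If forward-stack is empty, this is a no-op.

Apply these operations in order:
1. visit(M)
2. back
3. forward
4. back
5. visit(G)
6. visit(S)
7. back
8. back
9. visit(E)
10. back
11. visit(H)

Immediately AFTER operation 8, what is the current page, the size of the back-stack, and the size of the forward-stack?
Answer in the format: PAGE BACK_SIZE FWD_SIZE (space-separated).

After 1 (visit(M)): cur=M back=1 fwd=0
After 2 (back): cur=HOME back=0 fwd=1
After 3 (forward): cur=M back=1 fwd=0
After 4 (back): cur=HOME back=0 fwd=1
After 5 (visit(G)): cur=G back=1 fwd=0
After 6 (visit(S)): cur=S back=2 fwd=0
After 7 (back): cur=G back=1 fwd=1
After 8 (back): cur=HOME back=0 fwd=2

HOME 0 2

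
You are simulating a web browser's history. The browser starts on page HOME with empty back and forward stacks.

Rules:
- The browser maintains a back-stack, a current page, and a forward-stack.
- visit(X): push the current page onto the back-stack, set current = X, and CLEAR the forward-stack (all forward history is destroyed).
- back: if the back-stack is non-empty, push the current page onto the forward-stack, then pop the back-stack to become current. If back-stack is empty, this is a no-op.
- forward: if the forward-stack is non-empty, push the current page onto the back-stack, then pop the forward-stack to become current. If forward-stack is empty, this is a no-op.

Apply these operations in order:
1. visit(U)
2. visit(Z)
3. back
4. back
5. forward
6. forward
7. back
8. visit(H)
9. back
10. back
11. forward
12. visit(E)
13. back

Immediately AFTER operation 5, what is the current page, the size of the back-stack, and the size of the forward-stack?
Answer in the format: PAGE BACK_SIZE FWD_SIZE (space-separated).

After 1 (visit(U)): cur=U back=1 fwd=0
After 2 (visit(Z)): cur=Z back=2 fwd=0
After 3 (back): cur=U back=1 fwd=1
After 4 (back): cur=HOME back=0 fwd=2
After 5 (forward): cur=U back=1 fwd=1

U 1 1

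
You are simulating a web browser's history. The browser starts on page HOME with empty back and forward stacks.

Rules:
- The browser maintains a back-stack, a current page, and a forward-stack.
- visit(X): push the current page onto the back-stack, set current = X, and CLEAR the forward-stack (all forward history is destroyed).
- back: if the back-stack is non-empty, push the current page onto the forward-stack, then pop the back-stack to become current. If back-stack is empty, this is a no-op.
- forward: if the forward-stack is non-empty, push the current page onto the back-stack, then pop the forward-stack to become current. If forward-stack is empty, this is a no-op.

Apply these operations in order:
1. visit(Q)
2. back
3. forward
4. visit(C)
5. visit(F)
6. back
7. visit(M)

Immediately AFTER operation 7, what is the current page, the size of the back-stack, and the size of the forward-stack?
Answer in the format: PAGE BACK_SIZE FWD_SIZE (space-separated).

After 1 (visit(Q)): cur=Q back=1 fwd=0
After 2 (back): cur=HOME back=0 fwd=1
After 3 (forward): cur=Q back=1 fwd=0
After 4 (visit(C)): cur=C back=2 fwd=0
After 5 (visit(F)): cur=F back=3 fwd=0
After 6 (back): cur=C back=2 fwd=1
After 7 (visit(M)): cur=M back=3 fwd=0

M 3 0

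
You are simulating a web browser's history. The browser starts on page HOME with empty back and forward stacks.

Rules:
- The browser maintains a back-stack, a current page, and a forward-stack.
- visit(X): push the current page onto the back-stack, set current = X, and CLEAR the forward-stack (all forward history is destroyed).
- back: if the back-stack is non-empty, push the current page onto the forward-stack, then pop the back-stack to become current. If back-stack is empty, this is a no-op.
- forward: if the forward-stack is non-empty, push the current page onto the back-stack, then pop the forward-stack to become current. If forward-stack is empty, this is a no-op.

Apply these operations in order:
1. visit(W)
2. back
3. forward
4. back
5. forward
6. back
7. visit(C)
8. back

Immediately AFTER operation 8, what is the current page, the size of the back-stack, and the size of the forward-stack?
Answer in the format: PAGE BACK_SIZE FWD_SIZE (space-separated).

After 1 (visit(W)): cur=W back=1 fwd=0
After 2 (back): cur=HOME back=0 fwd=1
After 3 (forward): cur=W back=1 fwd=0
After 4 (back): cur=HOME back=0 fwd=1
After 5 (forward): cur=W back=1 fwd=0
After 6 (back): cur=HOME back=0 fwd=1
After 7 (visit(C)): cur=C back=1 fwd=0
After 8 (back): cur=HOME back=0 fwd=1

HOME 0 1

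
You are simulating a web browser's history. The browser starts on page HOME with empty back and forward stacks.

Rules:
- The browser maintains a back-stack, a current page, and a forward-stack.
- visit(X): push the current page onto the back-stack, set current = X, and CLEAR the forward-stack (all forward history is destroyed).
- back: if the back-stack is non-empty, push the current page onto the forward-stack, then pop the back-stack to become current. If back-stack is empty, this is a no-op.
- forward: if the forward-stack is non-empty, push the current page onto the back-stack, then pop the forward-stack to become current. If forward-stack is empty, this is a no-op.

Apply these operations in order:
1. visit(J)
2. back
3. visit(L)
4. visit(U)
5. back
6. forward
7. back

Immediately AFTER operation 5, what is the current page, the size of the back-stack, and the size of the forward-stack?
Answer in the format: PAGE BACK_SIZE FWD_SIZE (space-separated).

After 1 (visit(J)): cur=J back=1 fwd=0
After 2 (back): cur=HOME back=0 fwd=1
After 3 (visit(L)): cur=L back=1 fwd=0
After 4 (visit(U)): cur=U back=2 fwd=0
After 5 (back): cur=L back=1 fwd=1

L 1 1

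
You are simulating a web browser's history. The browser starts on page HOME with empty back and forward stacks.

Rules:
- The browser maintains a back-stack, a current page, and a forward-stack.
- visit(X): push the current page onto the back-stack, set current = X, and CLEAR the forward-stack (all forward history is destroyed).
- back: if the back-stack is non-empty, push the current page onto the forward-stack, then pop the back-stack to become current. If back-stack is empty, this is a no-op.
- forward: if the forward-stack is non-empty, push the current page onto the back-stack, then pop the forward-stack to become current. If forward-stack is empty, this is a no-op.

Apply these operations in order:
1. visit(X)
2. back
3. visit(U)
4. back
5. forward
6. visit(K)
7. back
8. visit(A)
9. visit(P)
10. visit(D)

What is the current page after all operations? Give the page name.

Answer: D

Derivation:
After 1 (visit(X)): cur=X back=1 fwd=0
After 2 (back): cur=HOME back=0 fwd=1
After 3 (visit(U)): cur=U back=1 fwd=0
After 4 (back): cur=HOME back=0 fwd=1
After 5 (forward): cur=U back=1 fwd=0
After 6 (visit(K)): cur=K back=2 fwd=0
After 7 (back): cur=U back=1 fwd=1
After 8 (visit(A)): cur=A back=2 fwd=0
After 9 (visit(P)): cur=P back=3 fwd=0
After 10 (visit(D)): cur=D back=4 fwd=0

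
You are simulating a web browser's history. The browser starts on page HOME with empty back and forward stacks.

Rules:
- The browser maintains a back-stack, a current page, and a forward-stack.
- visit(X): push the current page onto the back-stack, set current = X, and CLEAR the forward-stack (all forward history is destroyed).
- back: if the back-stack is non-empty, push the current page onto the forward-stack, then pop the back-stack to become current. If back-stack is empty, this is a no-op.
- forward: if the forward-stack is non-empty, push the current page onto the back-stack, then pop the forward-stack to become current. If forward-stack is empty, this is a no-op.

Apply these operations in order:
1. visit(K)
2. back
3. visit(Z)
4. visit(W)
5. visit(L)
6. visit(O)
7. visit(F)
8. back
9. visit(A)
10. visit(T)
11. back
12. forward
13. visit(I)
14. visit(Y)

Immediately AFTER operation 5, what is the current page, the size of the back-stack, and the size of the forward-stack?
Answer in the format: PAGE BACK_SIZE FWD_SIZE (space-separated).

After 1 (visit(K)): cur=K back=1 fwd=0
After 2 (back): cur=HOME back=0 fwd=1
After 3 (visit(Z)): cur=Z back=1 fwd=0
After 4 (visit(W)): cur=W back=2 fwd=0
After 5 (visit(L)): cur=L back=3 fwd=0

L 3 0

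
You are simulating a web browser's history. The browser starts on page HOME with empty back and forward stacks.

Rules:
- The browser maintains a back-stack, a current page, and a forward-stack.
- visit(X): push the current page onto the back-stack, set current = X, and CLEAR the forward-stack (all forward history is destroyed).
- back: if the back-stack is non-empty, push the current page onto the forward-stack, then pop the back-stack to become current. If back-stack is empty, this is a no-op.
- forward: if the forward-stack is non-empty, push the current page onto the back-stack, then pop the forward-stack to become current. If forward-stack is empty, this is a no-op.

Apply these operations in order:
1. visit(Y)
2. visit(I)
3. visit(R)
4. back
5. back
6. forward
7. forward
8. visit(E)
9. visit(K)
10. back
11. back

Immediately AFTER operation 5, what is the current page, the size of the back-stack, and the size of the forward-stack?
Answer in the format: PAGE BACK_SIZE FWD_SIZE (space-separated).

After 1 (visit(Y)): cur=Y back=1 fwd=0
After 2 (visit(I)): cur=I back=2 fwd=0
After 3 (visit(R)): cur=R back=3 fwd=0
After 4 (back): cur=I back=2 fwd=1
After 5 (back): cur=Y back=1 fwd=2

Y 1 2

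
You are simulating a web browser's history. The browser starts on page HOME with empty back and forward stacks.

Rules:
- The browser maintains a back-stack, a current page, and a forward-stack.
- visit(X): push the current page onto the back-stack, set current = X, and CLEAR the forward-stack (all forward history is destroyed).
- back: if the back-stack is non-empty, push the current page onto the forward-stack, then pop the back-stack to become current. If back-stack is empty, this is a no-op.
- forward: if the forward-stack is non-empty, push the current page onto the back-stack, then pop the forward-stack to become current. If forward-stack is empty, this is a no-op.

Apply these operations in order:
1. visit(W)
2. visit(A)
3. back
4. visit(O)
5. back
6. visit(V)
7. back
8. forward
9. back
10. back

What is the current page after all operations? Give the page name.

Answer: HOME

Derivation:
After 1 (visit(W)): cur=W back=1 fwd=0
After 2 (visit(A)): cur=A back=2 fwd=0
After 3 (back): cur=W back=1 fwd=1
After 4 (visit(O)): cur=O back=2 fwd=0
After 5 (back): cur=W back=1 fwd=1
After 6 (visit(V)): cur=V back=2 fwd=0
After 7 (back): cur=W back=1 fwd=1
After 8 (forward): cur=V back=2 fwd=0
After 9 (back): cur=W back=1 fwd=1
After 10 (back): cur=HOME back=0 fwd=2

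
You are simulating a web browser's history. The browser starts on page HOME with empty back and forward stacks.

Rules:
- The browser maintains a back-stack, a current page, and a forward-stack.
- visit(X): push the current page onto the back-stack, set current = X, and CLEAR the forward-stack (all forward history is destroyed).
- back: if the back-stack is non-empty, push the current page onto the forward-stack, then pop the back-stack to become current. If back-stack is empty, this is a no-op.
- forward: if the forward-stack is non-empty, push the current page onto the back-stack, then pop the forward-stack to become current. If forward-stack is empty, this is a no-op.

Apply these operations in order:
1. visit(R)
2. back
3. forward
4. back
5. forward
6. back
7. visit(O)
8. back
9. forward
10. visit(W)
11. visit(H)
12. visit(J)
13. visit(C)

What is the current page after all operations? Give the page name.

Answer: C

Derivation:
After 1 (visit(R)): cur=R back=1 fwd=0
After 2 (back): cur=HOME back=0 fwd=1
After 3 (forward): cur=R back=1 fwd=0
After 4 (back): cur=HOME back=0 fwd=1
After 5 (forward): cur=R back=1 fwd=0
After 6 (back): cur=HOME back=0 fwd=1
After 7 (visit(O)): cur=O back=1 fwd=0
After 8 (back): cur=HOME back=0 fwd=1
After 9 (forward): cur=O back=1 fwd=0
After 10 (visit(W)): cur=W back=2 fwd=0
After 11 (visit(H)): cur=H back=3 fwd=0
After 12 (visit(J)): cur=J back=4 fwd=0
After 13 (visit(C)): cur=C back=5 fwd=0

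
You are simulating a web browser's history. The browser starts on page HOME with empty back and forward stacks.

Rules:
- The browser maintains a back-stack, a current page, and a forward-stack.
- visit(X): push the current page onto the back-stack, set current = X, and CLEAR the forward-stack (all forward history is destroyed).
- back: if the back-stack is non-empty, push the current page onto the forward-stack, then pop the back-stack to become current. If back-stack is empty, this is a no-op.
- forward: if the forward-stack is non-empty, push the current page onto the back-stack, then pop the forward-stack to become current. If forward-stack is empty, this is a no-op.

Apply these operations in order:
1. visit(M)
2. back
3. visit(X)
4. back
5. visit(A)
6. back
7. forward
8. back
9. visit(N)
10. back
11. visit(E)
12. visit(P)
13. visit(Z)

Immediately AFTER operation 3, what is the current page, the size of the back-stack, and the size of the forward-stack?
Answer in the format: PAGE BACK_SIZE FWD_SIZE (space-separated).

After 1 (visit(M)): cur=M back=1 fwd=0
After 2 (back): cur=HOME back=0 fwd=1
After 3 (visit(X)): cur=X back=1 fwd=0

X 1 0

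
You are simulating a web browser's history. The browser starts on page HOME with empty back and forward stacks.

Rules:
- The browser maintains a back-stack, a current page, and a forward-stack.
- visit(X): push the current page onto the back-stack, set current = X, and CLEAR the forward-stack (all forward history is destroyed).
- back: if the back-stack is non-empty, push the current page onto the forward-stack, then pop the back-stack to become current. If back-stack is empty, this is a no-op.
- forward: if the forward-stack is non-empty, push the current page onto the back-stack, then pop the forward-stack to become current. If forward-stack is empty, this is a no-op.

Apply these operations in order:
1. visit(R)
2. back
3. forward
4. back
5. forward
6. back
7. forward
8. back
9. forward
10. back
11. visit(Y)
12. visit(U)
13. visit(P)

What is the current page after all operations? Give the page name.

After 1 (visit(R)): cur=R back=1 fwd=0
After 2 (back): cur=HOME back=0 fwd=1
After 3 (forward): cur=R back=1 fwd=0
After 4 (back): cur=HOME back=0 fwd=1
After 5 (forward): cur=R back=1 fwd=0
After 6 (back): cur=HOME back=0 fwd=1
After 7 (forward): cur=R back=1 fwd=0
After 8 (back): cur=HOME back=0 fwd=1
After 9 (forward): cur=R back=1 fwd=0
After 10 (back): cur=HOME back=0 fwd=1
After 11 (visit(Y)): cur=Y back=1 fwd=0
After 12 (visit(U)): cur=U back=2 fwd=0
After 13 (visit(P)): cur=P back=3 fwd=0

Answer: P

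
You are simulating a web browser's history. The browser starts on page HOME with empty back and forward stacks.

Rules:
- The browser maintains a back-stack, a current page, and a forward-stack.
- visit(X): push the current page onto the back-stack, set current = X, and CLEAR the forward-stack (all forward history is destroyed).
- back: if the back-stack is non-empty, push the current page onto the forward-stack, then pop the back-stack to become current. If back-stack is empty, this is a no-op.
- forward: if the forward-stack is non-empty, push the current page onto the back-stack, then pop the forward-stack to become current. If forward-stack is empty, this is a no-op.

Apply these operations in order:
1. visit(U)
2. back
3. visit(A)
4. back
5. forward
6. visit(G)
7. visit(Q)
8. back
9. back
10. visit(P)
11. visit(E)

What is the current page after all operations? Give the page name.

After 1 (visit(U)): cur=U back=1 fwd=0
After 2 (back): cur=HOME back=0 fwd=1
After 3 (visit(A)): cur=A back=1 fwd=0
After 4 (back): cur=HOME back=0 fwd=1
After 5 (forward): cur=A back=1 fwd=0
After 6 (visit(G)): cur=G back=2 fwd=0
After 7 (visit(Q)): cur=Q back=3 fwd=0
After 8 (back): cur=G back=2 fwd=1
After 9 (back): cur=A back=1 fwd=2
After 10 (visit(P)): cur=P back=2 fwd=0
After 11 (visit(E)): cur=E back=3 fwd=0

Answer: E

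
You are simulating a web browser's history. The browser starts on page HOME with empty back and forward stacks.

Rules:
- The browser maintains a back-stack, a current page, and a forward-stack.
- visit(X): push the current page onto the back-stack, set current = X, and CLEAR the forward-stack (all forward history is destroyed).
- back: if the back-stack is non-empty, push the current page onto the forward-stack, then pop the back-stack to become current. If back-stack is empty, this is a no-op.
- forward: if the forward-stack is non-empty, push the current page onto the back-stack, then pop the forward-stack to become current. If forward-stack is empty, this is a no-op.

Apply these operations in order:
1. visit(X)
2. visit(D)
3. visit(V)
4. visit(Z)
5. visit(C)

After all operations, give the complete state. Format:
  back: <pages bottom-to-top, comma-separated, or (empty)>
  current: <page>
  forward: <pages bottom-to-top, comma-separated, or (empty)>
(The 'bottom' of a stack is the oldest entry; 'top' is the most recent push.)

Answer: back: HOME,X,D,V,Z
current: C
forward: (empty)

Derivation:
After 1 (visit(X)): cur=X back=1 fwd=0
After 2 (visit(D)): cur=D back=2 fwd=0
After 3 (visit(V)): cur=V back=3 fwd=0
After 4 (visit(Z)): cur=Z back=4 fwd=0
After 5 (visit(C)): cur=C back=5 fwd=0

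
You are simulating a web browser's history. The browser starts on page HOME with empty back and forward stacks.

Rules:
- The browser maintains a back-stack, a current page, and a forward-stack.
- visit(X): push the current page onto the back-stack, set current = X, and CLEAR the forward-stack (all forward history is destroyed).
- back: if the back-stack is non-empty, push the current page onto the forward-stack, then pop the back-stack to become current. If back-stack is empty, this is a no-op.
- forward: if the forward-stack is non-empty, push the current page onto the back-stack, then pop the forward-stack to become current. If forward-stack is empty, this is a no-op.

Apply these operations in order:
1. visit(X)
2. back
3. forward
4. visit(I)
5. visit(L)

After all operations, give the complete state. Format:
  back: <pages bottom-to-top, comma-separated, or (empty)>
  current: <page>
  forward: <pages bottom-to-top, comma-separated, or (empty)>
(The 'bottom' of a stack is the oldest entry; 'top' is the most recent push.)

Answer: back: HOME,X,I
current: L
forward: (empty)

Derivation:
After 1 (visit(X)): cur=X back=1 fwd=0
After 2 (back): cur=HOME back=0 fwd=1
After 3 (forward): cur=X back=1 fwd=0
After 4 (visit(I)): cur=I back=2 fwd=0
After 5 (visit(L)): cur=L back=3 fwd=0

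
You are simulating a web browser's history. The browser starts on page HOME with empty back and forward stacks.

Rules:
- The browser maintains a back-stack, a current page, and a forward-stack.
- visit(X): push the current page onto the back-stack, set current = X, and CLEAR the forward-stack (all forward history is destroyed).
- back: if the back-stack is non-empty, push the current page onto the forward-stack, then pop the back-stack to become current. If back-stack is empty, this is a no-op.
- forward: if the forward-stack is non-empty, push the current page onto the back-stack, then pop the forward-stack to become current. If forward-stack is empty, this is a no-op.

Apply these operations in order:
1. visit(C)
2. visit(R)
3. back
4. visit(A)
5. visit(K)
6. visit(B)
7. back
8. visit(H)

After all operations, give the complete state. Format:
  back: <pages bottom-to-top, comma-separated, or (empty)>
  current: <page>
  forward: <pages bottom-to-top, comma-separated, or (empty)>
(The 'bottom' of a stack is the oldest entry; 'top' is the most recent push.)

After 1 (visit(C)): cur=C back=1 fwd=0
After 2 (visit(R)): cur=R back=2 fwd=0
After 3 (back): cur=C back=1 fwd=1
After 4 (visit(A)): cur=A back=2 fwd=0
After 5 (visit(K)): cur=K back=3 fwd=0
After 6 (visit(B)): cur=B back=4 fwd=0
After 7 (back): cur=K back=3 fwd=1
After 8 (visit(H)): cur=H back=4 fwd=0

Answer: back: HOME,C,A,K
current: H
forward: (empty)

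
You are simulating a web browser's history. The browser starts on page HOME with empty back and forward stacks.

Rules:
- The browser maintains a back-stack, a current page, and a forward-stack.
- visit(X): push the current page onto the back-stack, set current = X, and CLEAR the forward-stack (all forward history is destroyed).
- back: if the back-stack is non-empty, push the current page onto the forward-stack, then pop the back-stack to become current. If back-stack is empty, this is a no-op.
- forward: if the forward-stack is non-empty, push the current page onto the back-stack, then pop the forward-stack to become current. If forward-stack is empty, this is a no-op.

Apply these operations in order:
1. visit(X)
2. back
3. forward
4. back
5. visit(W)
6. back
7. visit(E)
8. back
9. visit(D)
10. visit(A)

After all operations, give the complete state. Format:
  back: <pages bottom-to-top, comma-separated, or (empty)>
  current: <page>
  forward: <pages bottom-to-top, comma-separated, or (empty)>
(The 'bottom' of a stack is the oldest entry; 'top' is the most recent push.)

After 1 (visit(X)): cur=X back=1 fwd=0
After 2 (back): cur=HOME back=0 fwd=1
After 3 (forward): cur=X back=1 fwd=0
After 4 (back): cur=HOME back=0 fwd=1
After 5 (visit(W)): cur=W back=1 fwd=0
After 6 (back): cur=HOME back=0 fwd=1
After 7 (visit(E)): cur=E back=1 fwd=0
After 8 (back): cur=HOME back=0 fwd=1
After 9 (visit(D)): cur=D back=1 fwd=0
After 10 (visit(A)): cur=A back=2 fwd=0

Answer: back: HOME,D
current: A
forward: (empty)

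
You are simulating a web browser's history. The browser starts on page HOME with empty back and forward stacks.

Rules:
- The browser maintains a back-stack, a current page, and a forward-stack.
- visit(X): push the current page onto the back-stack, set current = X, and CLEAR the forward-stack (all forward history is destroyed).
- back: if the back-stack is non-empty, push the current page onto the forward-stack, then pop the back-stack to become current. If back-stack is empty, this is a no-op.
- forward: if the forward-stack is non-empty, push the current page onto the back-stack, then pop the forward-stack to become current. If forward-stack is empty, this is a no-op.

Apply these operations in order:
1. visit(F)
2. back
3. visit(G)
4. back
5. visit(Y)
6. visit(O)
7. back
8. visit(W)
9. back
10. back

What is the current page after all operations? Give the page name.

After 1 (visit(F)): cur=F back=1 fwd=0
After 2 (back): cur=HOME back=0 fwd=1
After 3 (visit(G)): cur=G back=1 fwd=0
After 4 (back): cur=HOME back=0 fwd=1
After 5 (visit(Y)): cur=Y back=1 fwd=0
After 6 (visit(O)): cur=O back=2 fwd=0
After 7 (back): cur=Y back=1 fwd=1
After 8 (visit(W)): cur=W back=2 fwd=0
After 9 (back): cur=Y back=1 fwd=1
After 10 (back): cur=HOME back=0 fwd=2

Answer: HOME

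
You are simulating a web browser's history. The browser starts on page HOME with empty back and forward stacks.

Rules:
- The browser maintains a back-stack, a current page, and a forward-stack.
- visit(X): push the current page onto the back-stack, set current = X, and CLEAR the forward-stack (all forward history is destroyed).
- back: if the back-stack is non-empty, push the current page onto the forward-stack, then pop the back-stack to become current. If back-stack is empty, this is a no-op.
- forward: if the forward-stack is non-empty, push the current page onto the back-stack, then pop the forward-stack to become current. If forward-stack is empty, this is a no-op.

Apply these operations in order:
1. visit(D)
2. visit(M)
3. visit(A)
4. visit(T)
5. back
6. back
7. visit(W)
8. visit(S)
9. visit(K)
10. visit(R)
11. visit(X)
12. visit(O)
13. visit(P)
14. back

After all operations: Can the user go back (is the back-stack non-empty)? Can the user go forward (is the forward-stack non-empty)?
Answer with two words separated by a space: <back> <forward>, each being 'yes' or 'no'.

After 1 (visit(D)): cur=D back=1 fwd=0
After 2 (visit(M)): cur=M back=2 fwd=0
After 3 (visit(A)): cur=A back=3 fwd=0
After 4 (visit(T)): cur=T back=4 fwd=0
After 5 (back): cur=A back=3 fwd=1
After 6 (back): cur=M back=2 fwd=2
After 7 (visit(W)): cur=W back=3 fwd=0
After 8 (visit(S)): cur=S back=4 fwd=0
After 9 (visit(K)): cur=K back=5 fwd=0
After 10 (visit(R)): cur=R back=6 fwd=0
After 11 (visit(X)): cur=X back=7 fwd=0
After 12 (visit(O)): cur=O back=8 fwd=0
After 13 (visit(P)): cur=P back=9 fwd=0
After 14 (back): cur=O back=8 fwd=1

Answer: yes yes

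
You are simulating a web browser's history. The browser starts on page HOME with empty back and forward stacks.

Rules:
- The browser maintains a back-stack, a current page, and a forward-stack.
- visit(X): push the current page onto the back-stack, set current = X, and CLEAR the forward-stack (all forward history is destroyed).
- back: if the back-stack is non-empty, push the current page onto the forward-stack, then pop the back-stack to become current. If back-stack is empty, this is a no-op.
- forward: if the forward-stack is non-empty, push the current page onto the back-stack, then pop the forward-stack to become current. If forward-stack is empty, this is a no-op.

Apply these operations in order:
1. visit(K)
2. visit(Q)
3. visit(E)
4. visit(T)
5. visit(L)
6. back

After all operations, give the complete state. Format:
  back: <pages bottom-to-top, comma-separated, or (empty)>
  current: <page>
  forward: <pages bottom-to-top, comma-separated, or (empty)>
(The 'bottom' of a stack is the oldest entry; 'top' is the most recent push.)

Answer: back: HOME,K,Q,E
current: T
forward: L

Derivation:
After 1 (visit(K)): cur=K back=1 fwd=0
After 2 (visit(Q)): cur=Q back=2 fwd=0
After 3 (visit(E)): cur=E back=3 fwd=0
After 4 (visit(T)): cur=T back=4 fwd=0
After 5 (visit(L)): cur=L back=5 fwd=0
After 6 (back): cur=T back=4 fwd=1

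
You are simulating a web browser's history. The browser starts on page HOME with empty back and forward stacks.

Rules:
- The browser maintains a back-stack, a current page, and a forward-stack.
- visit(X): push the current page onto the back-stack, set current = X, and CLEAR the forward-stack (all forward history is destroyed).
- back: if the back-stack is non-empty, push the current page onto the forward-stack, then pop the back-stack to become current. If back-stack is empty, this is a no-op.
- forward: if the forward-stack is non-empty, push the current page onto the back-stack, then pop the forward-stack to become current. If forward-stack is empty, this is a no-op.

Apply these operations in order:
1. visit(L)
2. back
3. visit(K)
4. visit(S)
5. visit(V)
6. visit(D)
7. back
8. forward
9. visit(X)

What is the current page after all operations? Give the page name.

Answer: X

Derivation:
After 1 (visit(L)): cur=L back=1 fwd=0
After 2 (back): cur=HOME back=0 fwd=1
After 3 (visit(K)): cur=K back=1 fwd=0
After 4 (visit(S)): cur=S back=2 fwd=0
After 5 (visit(V)): cur=V back=3 fwd=0
After 6 (visit(D)): cur=D back=4 fwd=0
After 7 (back): cur=V back=3 fwd=1
After 8 (forward): cur=D back=4 fwd=0
After 9 (visit(X)): cur=X back=5 fwd=0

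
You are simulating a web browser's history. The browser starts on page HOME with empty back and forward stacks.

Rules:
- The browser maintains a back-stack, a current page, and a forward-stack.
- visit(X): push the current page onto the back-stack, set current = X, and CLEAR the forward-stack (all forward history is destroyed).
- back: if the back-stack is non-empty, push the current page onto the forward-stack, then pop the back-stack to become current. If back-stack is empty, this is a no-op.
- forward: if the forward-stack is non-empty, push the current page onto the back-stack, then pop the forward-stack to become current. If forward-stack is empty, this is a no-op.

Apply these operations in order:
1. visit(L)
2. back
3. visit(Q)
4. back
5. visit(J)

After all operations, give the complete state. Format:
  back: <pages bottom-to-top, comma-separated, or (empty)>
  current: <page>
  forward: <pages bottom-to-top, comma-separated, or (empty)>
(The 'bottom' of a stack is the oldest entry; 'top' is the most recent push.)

Answer: back: HOME
current: J
forward: (empty)

Derivation:
After 1 (visit(L)): cur=L back=1 fwd=0
After 2 (back): cur=HOME back=0 fwd=1
After 3 (visit(Q)): cur=Q back=1 fwd=0
After 4 (back): cur=HOME back=0 fwd=1
After 5 (visit(J)): cur=J back=1 fwd=0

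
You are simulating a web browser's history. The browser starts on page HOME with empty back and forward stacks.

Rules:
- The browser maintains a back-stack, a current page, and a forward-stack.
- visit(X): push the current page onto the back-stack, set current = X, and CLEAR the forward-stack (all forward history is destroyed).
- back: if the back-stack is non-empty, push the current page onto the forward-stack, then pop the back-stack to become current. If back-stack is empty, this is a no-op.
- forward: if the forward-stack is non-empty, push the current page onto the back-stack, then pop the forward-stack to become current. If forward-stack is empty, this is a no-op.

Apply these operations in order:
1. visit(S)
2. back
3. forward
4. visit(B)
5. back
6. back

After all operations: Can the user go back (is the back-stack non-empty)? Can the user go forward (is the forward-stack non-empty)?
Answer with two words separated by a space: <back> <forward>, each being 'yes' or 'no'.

Answer: no yes

Derivation:
After 1 (visit(S)): cur=S back=1 fwd=0
After 2 (back): cur=HOME back=0 fwd=1
After 3 (forward): cur=S back=1 fwd=0
After 4 (visit(B)): cur=B back=2 fwd=0
After 5 (back): cur=S back=1 fwd=1
After 6 (back): cur=HOME back=0 fwd=2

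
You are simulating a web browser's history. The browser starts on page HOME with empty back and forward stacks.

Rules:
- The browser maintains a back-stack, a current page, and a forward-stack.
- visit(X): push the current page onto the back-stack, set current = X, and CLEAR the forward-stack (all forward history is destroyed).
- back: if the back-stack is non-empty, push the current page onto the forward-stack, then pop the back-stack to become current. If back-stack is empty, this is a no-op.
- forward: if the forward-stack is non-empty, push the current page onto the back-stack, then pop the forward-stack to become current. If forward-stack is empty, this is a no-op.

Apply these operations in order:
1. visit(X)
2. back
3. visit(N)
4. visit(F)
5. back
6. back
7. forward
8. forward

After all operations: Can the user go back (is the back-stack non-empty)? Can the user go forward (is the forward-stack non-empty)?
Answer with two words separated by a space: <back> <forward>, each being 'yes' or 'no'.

Answer: yes no

Derivation:
After 1 (visit(X)): cur=X back=1 fwd=0
After 2 (back): cur=HOME back=0 fwd=1
After 3 (visit(N)): cur=N back=1 fwd=0
After 4 (visit(F)): cur=F back=2 fwd=0
After 5 (back): cur=N back=1 fwd=1
After 6 (back): cur=HOME back=0 fwd=2
After 7 (forward): cur=N back=1 fwd=1
After 8 (forward): cur=F back=2 fwd=0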